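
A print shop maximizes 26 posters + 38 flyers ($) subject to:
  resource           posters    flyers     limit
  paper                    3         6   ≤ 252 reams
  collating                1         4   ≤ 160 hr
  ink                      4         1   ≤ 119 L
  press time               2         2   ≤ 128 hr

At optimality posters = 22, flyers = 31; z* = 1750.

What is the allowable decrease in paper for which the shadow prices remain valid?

Binding constraints: paper, ink. The basis is B = [[3,6],[4,1]] with det -21.
Per unit decrease in paper, x* moves by d = (0.0476, -0.1905).
The basis stays optimal until flyers reaches 0; allowable decrease = 162.75 reams.

162.75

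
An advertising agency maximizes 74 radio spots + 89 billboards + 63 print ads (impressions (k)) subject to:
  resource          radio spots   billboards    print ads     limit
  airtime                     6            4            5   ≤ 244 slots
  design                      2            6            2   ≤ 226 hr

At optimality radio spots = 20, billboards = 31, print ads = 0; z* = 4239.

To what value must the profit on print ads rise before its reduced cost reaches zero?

64.5

At the optimum: airtime uses 244 of 244 (binding); design uses 226 of 226 (binding).
Dual feasibility on the basic columns requires 6·y_airtime + 2·y_design = 74, 4·y_airtime + 6·y_design = 89.
This yields shadow prices y_airtime = 9.5, y_design = 8.5.
print ads enters the basis when its profit ≥ yᵀa₃ = 9.5·5 + 8.5·2 = 64.5.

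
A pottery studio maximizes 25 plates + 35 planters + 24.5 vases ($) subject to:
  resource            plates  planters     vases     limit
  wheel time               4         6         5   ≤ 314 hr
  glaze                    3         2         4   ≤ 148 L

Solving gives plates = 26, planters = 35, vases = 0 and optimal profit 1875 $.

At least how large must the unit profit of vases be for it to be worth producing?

31.5

Both wheel time and glaze are binding at x*.
The binding rows give the dual system: 4·y_wheel time + 3·y_glaze = 25 and 6·y_wheel time + 2·y_glaze = 35.
→ y_wheel time = 5.5 and y_glaze = 1.
vases enters the basis when its profit ≥ yᵀa₃ = 5.5·5 + 1·4 = 31.5.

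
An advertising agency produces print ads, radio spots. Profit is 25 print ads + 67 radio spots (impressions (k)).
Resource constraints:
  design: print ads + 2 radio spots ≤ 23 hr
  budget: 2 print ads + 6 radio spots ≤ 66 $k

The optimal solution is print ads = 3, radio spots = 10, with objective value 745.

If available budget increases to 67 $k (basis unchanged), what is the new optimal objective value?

753.5

Both design and budget are binding at x*.
The binding rows give the dual system: 1·y_design + 2·y_budget = 25 and 2·y_design + 6·y_budget = 67.
→ y_design = 8 and y_budget = 8.5.
Δz = y_budget·Δb = 8.5 × (1) = 8.5, so new z* = 745 + 8.5 = 753.5.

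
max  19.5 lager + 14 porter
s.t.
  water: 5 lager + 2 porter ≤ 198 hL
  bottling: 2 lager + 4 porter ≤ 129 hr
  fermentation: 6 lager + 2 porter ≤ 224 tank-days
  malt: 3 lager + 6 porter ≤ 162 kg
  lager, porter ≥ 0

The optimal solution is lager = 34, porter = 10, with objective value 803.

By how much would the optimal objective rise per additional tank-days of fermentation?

Check each constraint at x*: water 190/198 (slack 8); bottling 108/129 (slack 21); fermentation 224/224 (tight); malt 162/162 (tight).
Since water, bottling are not tight, their duals are 0.
Dual feasibility on the basic columns requires 6·y_fermentation + 3·y_malt = 19.5, 2·y_fermentation + 6·y_malt = 14.
→ y_fermentation = 2.5 and y_malt = 1.5.
Shadow price of fermentation = 2.5.

2.5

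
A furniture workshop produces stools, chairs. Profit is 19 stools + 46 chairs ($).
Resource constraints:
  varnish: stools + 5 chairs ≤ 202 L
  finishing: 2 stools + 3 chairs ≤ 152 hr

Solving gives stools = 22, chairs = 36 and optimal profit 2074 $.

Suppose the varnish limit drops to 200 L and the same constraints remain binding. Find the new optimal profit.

Both varnish and finishing are binding at x*.
Dual feasibility on the basic columns requires 1·y_varnish + 2·y_finishing = 19, 5·y_varnish + 3·y_finishing = 46.
This yields shadow prices y_varnish = 5, y_finishing = 7.
Δz = y_varnish·Δb = 5 × (-2) = -10, so new z* = 2074 − 10 = 2064.

2064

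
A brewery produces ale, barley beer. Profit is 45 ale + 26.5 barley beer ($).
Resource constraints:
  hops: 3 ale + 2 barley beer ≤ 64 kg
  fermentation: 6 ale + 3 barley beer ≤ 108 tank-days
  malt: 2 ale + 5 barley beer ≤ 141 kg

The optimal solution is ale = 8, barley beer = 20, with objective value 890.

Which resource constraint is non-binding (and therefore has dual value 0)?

malt

hops: 64/64 (binding)
fermentation: 108/108 (binding)
malt: 116/141 (slack 25)
By complementary slackness, a constraint with positive slack has shadow price 0 → malt.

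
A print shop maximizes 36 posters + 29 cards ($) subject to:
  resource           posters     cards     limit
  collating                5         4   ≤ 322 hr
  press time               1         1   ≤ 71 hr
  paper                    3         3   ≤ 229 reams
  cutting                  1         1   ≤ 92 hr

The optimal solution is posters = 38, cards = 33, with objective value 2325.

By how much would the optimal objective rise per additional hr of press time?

Check each constraint at x*: collating 322/322 (tight); press time 71/71 (tight); paper 213/229 (slack 16); cutting 71/92 (slack 21).
Slack constraints have shadow price 0 (complementary slackness).
From A_Bᵀ y = c: 5·y_collating + 1·y_press time = 36; 4·y_collating + 1·y_press time = 29.
This yields shadow prices y_collating = 7, y_press time = 1.
Shadow price of press time = 1.

1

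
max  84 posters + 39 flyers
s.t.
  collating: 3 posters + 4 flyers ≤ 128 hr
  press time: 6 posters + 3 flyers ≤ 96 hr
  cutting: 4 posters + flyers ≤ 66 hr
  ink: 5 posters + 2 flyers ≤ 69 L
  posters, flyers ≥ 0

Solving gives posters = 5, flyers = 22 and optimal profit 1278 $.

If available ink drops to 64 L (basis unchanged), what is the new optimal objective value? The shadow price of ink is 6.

1248

Δb = -5, so new z* = 1278 + (6)·(-5) = 1278 − 30 = 1248.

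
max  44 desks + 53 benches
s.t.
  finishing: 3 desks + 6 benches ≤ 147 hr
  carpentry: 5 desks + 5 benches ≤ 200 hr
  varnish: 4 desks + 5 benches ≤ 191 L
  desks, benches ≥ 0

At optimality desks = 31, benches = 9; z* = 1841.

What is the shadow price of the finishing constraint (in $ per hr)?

At the optimum: finishing uses 147 of 147 (binding); carpentry uses 200 of 200 (binding); varnish uses 169 of 191 (slack = 22).
By complementary slackness, y = 0 for the non-binding constraint.
Dual feasibility on the basic columns requires 3·y_finishing + 5·y_carpentry = 44, 6·y_finishing + 5·y_carpentry = 53.
→ y_finishing = 3 and y_carpentry = 7.
Shadow price of finishing = 3.

3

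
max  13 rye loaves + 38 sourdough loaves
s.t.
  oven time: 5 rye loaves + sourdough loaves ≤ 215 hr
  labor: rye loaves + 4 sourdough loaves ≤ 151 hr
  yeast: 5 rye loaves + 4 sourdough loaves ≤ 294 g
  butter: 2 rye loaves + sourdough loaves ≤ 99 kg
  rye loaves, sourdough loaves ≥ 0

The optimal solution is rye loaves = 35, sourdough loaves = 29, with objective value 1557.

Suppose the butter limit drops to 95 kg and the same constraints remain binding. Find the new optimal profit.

1549

At the optimum: oven time uses 204 of 215 (slack = 11); labor uses 151 of 151 (binding); yeast uses 291 of 294 (slack = 3); butter uses 99 of 99 (binding).
Slack constraints have shadow price 0 (complementary slackness).
The binding rows give the dual system: 1·y_labor + 2·y_butter = 13 and 4·y_labor + 1·y_butter = 38.
This yields shadow prices y_labor = 9, y_butter = 2.
Δz = y_butter·Δb = 2 × (-4) = -8, so new z* = 1557 − 8 = 1549.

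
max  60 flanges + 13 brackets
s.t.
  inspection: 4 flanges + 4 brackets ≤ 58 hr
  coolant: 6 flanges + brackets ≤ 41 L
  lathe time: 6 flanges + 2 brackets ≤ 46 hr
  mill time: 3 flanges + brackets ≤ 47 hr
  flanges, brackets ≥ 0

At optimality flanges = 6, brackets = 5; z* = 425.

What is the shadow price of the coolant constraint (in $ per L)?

7

At the optimum: inspection uses 44 of 58 (slack = 14); coolant uses 41 of 41 (binding); lathe time uses 46 of 46 (binding); mill time uses 23 of 47 (slack = 24).
By complementary slackness, y = 0 for the non-binding constraints.
The binding rows give the dual system: 6·y_coolant + 6·y_lathe time = 60 and 1·y_coolant + 2·y_lathe time = 13.
Solving: y_coolant = 7, y_lathe time = 3.
Shadow price of coolant = 7.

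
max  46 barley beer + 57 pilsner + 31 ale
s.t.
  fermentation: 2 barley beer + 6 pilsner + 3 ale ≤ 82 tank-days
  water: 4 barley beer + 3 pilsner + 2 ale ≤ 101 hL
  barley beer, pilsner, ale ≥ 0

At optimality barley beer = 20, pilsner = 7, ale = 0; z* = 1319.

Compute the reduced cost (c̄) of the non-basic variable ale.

Both fermentation and water are binding at x*.
From A_Bᵀ y = c: 2·y_fermentation + 4·y_water = 46; 6·y_fermentation + 3·y_water = 57.
→ y_fermentation = 5 and y_water = 9.
Reduced cost of ale: c₃ − yᵀa₃ = 31 − (5·3 + 9·2) = 31 − 33 = -2.

-2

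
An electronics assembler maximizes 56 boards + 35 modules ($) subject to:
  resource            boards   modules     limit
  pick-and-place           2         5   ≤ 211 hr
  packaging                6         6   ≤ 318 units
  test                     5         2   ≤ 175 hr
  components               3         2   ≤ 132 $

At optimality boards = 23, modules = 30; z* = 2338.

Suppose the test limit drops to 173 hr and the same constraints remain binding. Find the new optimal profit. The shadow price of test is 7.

Δb = -2, so new z* = 2338 + (7)·(-2) = 2338 − 14 = 2324.

2324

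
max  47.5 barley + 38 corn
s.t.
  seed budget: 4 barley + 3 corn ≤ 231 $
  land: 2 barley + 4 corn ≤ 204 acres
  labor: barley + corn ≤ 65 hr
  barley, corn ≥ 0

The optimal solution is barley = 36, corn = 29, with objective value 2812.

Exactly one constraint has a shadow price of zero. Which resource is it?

seed budget: 231/231 (binding)
land: 188/204 (slack 16)
labor: 65/65 (binding)
By complementary slackness, a constraint with positive slack has shadow price 0 → land.

land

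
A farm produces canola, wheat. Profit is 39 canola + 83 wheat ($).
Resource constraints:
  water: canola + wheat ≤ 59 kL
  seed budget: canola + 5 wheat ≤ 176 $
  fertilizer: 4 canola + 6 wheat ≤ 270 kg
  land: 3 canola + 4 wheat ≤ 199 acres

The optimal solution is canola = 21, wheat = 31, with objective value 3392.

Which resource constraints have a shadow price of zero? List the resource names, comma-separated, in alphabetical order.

land, water

water: 52/59 (slack 7)
seed budget: 176/176 (binding)
fertilizer: 270/270 (binding)
land: 187/199 (slack 12)
By complementary slackness, a constraint with positive slack has shadow price 0 → land, water.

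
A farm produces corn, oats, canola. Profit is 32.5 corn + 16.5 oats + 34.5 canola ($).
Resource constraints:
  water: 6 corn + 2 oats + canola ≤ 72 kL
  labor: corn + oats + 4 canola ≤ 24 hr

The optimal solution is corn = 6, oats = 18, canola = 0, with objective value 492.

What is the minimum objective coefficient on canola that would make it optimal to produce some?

Both water and labor are binding at x*.
From A_Bᵀ y = c: 6·y_water + 1·y_labor = 32.5; 2·y_water + 1·y_labor = 16.5.
This yields shadow prices y_water = 4, y_labor = 8.5.
canola enters the basis when its profit ≥ yᵀa₃ = 4·1 + 8.5·4 = 38.

38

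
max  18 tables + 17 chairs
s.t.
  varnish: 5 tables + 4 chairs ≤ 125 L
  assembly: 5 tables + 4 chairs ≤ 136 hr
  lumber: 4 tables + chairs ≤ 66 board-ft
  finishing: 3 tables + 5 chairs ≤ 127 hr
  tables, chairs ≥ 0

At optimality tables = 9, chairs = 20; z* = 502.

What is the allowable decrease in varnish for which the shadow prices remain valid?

Binding constraints: varnish, finishing. The basis is B = [[5,4],[3,5]] with det 13.
Per unit decrease in varnish, x* moves by d = (-0.3846, 0.2308).
The basis stays optimal until tables reaches 0; allowable decrease = 23.4 L.

23.4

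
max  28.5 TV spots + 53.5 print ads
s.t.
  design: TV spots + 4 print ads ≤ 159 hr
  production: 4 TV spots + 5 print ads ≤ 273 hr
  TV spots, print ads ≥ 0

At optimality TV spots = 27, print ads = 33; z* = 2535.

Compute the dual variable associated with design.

Check each constraint at x*: design 159/159 (tight); production 273/273 (tight).
The binding rows give the dual system: 1·y_design + 4·y_production = 28.5 and 4·y_design + 5·y_production = 53.5.
Solving: y_design = 6.5, y_production = 5.5.
Shadow price of design = 6.5.

6.5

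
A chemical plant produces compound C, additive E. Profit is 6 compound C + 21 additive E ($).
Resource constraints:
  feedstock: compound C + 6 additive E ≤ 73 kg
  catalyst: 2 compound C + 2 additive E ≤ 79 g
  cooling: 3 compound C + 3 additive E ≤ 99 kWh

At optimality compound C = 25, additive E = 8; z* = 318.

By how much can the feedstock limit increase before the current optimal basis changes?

Binding constraints: feedstock, cooling. The basis is B = [[1,6],[3,3]] with det -15.
Per unit increase in feedstock, x* moves by d = (-0.2, 0.2).
The basis stays optimal until compound C reaches 0; allowable increase = 125 kg.

125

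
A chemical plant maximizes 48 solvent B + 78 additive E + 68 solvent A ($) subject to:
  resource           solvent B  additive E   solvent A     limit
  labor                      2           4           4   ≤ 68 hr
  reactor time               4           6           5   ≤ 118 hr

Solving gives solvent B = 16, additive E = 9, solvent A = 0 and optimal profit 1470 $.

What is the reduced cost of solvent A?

-1

Check each constraint at x*: labor 68/68 (tight); reactor time 118/118 (tight).
Dual feasibility on the basic columns requires 2·y_labor + 4·y_reactor time = 48, 4·y_labor + 6·y_reactor time = 78.
→ y_labor = 6 and y_reactor time = 9.
Reduced cost of solvent A: c₃ − yᵀa₃ = 68 − (6·4 + 9·5) = 68 − 69 = -1.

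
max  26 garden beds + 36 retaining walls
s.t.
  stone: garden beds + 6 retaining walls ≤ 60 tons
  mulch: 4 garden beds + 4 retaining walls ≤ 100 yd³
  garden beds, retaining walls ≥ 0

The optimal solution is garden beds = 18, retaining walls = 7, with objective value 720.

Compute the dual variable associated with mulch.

At the optimum: stone uses 60 of 60 (binding); mulch uses 100 of 100 (binding).
Dual feasibility on the basic columns requires 1·y_stone + 4·y_mulch = 26, 6·y_stone + 4·y_mulch = 36.
This yields shadow prices y_stone = 2, y_mulch = 6.
Shadow price of mulch = 6.

6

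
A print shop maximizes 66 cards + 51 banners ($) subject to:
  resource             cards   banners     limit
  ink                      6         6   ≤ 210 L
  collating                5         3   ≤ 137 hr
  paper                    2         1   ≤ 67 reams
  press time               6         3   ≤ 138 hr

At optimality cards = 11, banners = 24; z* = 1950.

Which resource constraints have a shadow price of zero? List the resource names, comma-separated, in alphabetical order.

collating, paper

ink: 210/210 (binding)
collating: 127/137 (slack 10)
paper: 46/67 (slack 21)
press time: 138/138 (binding)
By complementary slackness, a constraint with positive slack has shadow price 0 → collating, paper.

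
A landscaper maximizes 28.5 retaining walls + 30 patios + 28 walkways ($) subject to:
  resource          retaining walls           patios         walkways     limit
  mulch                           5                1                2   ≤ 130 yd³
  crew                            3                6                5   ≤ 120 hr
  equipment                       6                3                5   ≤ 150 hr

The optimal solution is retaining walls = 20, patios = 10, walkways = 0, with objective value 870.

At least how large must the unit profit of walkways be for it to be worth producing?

32.5

Binding: crew and equipment. Non-binding: mulch (20 unused).
Slack constraints have shadow price 0 (complementary slackness).
Dual feasibility on the basic columns requires 3·y_crew + 6·y_equipment = 28.5, 6·y_crew + 3·y_equipment = 30.
Solving: y_crew = 3.5, y_equipment = 3.
walkways enters the basis when its profit ≥ yᵀa₃ = 3.5·5 + 3·5 = 32.5.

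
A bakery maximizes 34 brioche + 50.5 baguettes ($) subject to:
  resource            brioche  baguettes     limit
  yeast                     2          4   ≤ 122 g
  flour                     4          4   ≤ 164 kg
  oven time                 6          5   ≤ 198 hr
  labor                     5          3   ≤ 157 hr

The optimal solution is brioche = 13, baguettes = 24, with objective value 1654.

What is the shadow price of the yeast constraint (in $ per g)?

9.5

At the optimum: yeast uses 122 of 122 (binding); flour uses 148 of 164 (slack = 16); oven time uses 198 of 198 (binding); labor uses 137 of 157 (slack = 20).
Since flour, labor are not tight, their duals are 0.
Dual feasibility on the basic columns requires 2·y_yeast + 6·y_oven time = 34, 4·y_yeast + 5·y_oven time = 50.5.
This yields shadow prices y_yeast = 9.5, y_oven time = 2.5.
Shadow price of yeast = 9.5.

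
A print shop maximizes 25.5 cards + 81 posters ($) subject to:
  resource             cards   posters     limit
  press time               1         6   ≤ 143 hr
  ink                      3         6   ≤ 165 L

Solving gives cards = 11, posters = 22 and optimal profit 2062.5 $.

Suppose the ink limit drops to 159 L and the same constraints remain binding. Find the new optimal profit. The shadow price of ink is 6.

2026.5

Δb = -6, so new z* = 2062.5 + (6)·(-6) = 2062.5 − 36 = 2026.5.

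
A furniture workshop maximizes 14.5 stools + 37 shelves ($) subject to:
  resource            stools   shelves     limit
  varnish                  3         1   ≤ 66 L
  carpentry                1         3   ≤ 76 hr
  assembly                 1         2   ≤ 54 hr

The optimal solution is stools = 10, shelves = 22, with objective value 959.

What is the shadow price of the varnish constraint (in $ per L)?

Binding: carpentry and assembly. Non-binding: varnish (14 unused).
Since varnish is not tight, its dual is 0.
From A_Bᵀ y = c: 1·y_carpentry + 1·y_assembly = 14.5; 3·y_carpentry + 2·y_assembly = 37.
Solving: y_carpentry = 8, y_assembly = 6.5.
Shadow price of varnish = 0.

0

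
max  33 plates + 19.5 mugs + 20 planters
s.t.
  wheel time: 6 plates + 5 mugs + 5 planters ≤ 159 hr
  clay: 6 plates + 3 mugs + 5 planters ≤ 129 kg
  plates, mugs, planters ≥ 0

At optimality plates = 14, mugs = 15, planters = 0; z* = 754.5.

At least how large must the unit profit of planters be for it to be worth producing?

27.5

At the optimum: wheel time uses 159 of 159 (binding); clay uses 129 of 129 (binding).
Dual feasibility on the basic columns requires 6·y_wheel time + 6·y_clay = 33, 5·y_wheel time + 3·y_clay = 19.5.
→ y_wheel time = 1.5 and y_clay = 4.
planters enters the basis when its profit ≥ yᵀa₃ = 1.5·5 + 4·5 = 27.5.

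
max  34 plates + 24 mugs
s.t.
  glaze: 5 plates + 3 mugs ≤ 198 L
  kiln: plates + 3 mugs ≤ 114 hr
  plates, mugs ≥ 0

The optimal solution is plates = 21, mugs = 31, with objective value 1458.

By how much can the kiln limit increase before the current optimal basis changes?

84

Binding constraints: glaze, kiln. The basis is B = [[5,3],[1,3]] with det 12.
Per unit increase in kiln, x* moves by d = (-0.25, 0.4167).
The basis stays optimal until plates reaches 0; allowable increase = 84 hr.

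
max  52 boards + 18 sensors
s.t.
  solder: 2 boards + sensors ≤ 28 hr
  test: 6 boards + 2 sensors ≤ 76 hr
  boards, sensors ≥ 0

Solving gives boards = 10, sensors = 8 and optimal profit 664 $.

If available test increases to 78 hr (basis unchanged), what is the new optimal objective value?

Check each constraint at x*: solder 28/28 (tight); test 76/76 (tight).
From A_Bᵀ y = c: 2·y_solder + 6·y_test = 52; 1·y_solder + 2·y_test = 18.
This yields shadow prices y_solder = 2, y_test = 8.
Δz = y_test·Δb = 8 × (2) = 16, so new z* = 664 + 16 = 680.

680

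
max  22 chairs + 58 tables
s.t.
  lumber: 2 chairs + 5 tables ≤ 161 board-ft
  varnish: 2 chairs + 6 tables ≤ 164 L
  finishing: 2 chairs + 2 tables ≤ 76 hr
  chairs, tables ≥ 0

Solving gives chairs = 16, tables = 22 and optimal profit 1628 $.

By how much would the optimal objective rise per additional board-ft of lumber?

0

At the optimum: lumber uses 142 of 161 (slack = 19); varnish uses 164 of 164 (binding); finishing uses 76 of 76 (binding).
Since lumber is not tight, its dual is 0.
The binding rows give the dual system: 2·y_varnish + 2·y_finishing = 22 and 6·y_varnish + 2·y_finishing = 58.
Solving: y_varnish = 9, y_finishing = 2.
Shadow price of lumber = 0.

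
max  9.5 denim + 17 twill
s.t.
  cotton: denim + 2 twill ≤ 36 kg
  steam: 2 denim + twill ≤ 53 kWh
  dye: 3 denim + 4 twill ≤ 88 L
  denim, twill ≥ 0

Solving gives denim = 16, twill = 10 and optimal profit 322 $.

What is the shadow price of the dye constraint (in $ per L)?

Check each constraint at x*: cotton 36/36 (tight); steam 42/53 (slack 11); dye 88/88 (tight).
By complementary slackness, y = 0 for the non-binding constraint.
Dual feasibility on the basic columns requires 1·y_cotton + 3·y_dye = 9.5, 2·y_cotton + 4·y_dye = 17.
Solving: y_cotton = 6.5, y_dye = 1.
Shadow price of dye = 1.

1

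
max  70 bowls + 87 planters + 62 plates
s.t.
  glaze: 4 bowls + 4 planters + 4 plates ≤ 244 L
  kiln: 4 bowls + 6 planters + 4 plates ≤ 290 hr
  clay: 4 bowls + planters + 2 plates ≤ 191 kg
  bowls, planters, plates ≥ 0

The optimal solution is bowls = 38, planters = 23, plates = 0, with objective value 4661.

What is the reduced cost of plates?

-8

Check each constraint at x*: glaze 244/244 (tight); kiln 290/290 (tight); clay 175/191 (slack 16).
Slack constraints have shadow price 0 (complementary slackness).
The binding rows give the dual system: 4·y_glaze + 4·y_kiln = 70 and 4·y_glaze + 6·y_kiln = 87.
Solving: y_glaze = 9, y_kiln = 8.5.
Reduced cost of plates: c₃ − yᵀa₃ = 62 − (9·4 + 8.5·4) = 62 − 70 = -8.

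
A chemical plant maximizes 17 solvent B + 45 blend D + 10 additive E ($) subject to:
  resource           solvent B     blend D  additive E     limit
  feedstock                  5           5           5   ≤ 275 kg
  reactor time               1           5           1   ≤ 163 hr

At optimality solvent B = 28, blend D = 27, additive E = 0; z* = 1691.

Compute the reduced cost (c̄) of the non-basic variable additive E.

Both feedstock and reactor time are binding at x*.
From A_Bᵀ y = c: 5·y_feedstock + 1·y_reactor time = 17; 5·y_feedstock + 5·y_reactor time = 45.
Solving: y_feedstock = 2, y_reactor time = 7.
Reduced cost of additive E: c₃ − yᵀa₃ = 10 − (2·5 + 7·1) = 10 − 17 = -7.

-7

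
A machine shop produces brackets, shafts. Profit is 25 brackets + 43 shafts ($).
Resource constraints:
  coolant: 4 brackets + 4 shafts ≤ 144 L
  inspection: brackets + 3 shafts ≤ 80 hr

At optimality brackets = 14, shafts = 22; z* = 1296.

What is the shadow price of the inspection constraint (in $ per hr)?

9

At the optimum: coolant uses 144 of 144 (binding); inspection uses 80 of 80 (binding).
From A_Bᵀ y = c: 4·y_coolant + 1·y_inspection = 25; 4·y_coolant + 3·y_inspection = 43.
Solving: y_coolant = 4, y_inspection = 9.
Shadow price of inspection = 9.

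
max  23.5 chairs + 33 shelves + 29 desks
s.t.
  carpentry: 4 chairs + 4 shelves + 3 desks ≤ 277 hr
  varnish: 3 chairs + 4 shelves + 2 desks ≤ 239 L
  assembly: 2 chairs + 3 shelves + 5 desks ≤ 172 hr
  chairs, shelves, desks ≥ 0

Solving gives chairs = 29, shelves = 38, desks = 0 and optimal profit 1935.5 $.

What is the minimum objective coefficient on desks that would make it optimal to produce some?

Check each constraint at x*: carpentry 268/277 (slack 9); varnish 239/239 (tight); assembly 172/172 (tight).
By complementary slackness, y = 0 for the non-binding constraint.
The binding rows give the dual system: 3·y_varnish + 2·y_assembly = 23.5 and 4·y_varnish + 3·y_assembly = 33.
→ y_varnish = 4.5 and y_assembly = 5.
desks enters the basis when its profit ≥ yᵀa₃ = 4.5·2 + 5·5 = 34.

34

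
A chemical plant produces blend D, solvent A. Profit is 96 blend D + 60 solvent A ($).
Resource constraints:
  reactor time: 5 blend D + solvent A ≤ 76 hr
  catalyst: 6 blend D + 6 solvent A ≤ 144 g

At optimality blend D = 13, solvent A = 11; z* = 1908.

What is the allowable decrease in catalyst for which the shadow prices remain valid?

52.8

Binding constraints: reactor time, catalyst. The basis is B = [[5,1],[6,6]] with det 24.
Per unit decrease in catalyst, x* moves by d = (0.0417, -0.2083).
The basis stays optimal until solvent A reaches 0; allowable decrease = 52.8 g.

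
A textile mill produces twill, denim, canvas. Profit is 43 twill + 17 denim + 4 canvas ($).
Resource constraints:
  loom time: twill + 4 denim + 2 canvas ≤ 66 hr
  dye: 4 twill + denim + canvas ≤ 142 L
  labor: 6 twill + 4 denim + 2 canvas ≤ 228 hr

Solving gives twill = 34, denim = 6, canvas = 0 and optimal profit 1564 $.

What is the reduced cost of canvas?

-8

Check each constraint at x*: loom time 58/66 (slack 8); dye 142/142 (tight); labor 228/228 (tight).
Slack constraints have shadow price 0 (complementary slackness).
From A_Bᵀ y = c: 4·y_dye + 6·y_labor = 43; 1·y_dye + 4·y_labor = 17.
→ y_dye = 7 and y_labor = 2.5.
Reduced cost of canvas: c₃ − yᵀa₃ = 4 − (7·1 + 2.5·2) = 4 − 12 = -8.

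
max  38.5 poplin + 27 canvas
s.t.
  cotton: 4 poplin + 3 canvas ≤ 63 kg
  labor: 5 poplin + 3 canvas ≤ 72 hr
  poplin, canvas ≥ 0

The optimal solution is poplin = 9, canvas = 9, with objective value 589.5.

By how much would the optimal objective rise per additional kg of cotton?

6.5

Check each constraint at x*: cotton 63/63 (tight); labor 72/72 (tight).
The binding rows give the dual system: 4·y_cotton + 5·y_labor = 38.5 and 3·y_cotton + 3·y_labor = 27.
This yields shadow prices y_cotton = 6.5, y_labor = 2.5.
Shadow price of cotton = 6.5.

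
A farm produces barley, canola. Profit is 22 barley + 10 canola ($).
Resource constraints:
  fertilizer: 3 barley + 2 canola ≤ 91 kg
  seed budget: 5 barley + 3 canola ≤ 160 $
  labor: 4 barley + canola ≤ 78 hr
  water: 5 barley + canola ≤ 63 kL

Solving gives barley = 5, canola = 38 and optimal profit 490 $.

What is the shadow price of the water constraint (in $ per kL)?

Check each constraint at x*: fertilizer 91/91 (tight); seed budget 139/160 (slack 21); labor 58/78 (slack 20); water 63/63 (tight).
Since seed budget, labor are not tight, their duals are 0.
From A_Bᵀ y = c: 3·y_fertilizer + 5·y_water = 22; 2·y_fertilizer + 1·y_water = 10.
→ y_fertilizer = 4 and y_water = 2.
Shadow price of water = 2.

2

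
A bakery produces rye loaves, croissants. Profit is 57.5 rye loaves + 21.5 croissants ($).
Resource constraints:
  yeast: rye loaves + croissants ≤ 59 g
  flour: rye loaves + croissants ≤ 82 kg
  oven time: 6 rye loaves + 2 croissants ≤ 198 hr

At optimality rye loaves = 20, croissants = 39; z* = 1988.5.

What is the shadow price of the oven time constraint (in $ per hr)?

9

At the optimum: yeast uses 59 of 59 (binding); flour uses 59 of 82 (slack = 23); oven time uses 198 of 198 (binding).
Since flour is not tight, its dual is 0.
From A_Bᵀ y = c: 1·y_yeast + 6·y_oven time = 57.5; 1·y_yeast + 2·y_oven time = 21.5.
This yields shadow prices y_yeast = 3.5, y_oven time = 9.
Shadow price of oven time = 9.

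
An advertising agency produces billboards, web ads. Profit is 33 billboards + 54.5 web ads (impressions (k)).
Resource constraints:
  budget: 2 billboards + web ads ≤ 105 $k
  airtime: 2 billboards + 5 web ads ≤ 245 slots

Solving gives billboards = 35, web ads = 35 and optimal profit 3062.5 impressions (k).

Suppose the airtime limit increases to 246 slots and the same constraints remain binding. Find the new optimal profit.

Both budget and airtime are binding at x*.
Dual feasibility on the basic columns requires 2·y_budget + 2·y_airtime = 33, 1·y_budget + 5·y_airtime = 54.5.
Solving: y_budget = 7, y_airtime = 9.5.
Δz = y_airtime·Δb = 9.5 × (1) = 9.5, so new z* = 3062.5 + 9.5 = 3072.

3072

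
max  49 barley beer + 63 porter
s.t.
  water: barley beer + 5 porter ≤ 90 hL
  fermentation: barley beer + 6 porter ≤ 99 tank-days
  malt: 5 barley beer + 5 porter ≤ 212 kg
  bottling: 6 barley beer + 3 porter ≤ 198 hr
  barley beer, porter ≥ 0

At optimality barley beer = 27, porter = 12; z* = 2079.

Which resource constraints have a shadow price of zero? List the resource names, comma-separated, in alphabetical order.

malt, water

water: 87/90 (slack 3)
fermentation: 99/99 (binding)
malt: 195/212 (slack 17)
bottling: 198/198 (binding)
By complementary slackness, a constraint with positive slack has shadow price 0 → malt, water.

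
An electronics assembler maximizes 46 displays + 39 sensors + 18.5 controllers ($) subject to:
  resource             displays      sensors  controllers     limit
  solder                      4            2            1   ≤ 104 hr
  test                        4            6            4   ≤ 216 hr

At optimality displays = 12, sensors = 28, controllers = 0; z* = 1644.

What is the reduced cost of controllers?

-5

Both solder and test are binding at x*.
From A_Bᵀ y = c: 4·y_solder + 4·y_test = 46; 2·y_solder + 6·y_test = 39.
→ y_solder = 7.5 and y_test = 4.
Reduced cost of controllers: c₃ − yᵀa₃ = 18.5 − (7.5·1 + 4·4) = 18.5 − 23.5 = -5.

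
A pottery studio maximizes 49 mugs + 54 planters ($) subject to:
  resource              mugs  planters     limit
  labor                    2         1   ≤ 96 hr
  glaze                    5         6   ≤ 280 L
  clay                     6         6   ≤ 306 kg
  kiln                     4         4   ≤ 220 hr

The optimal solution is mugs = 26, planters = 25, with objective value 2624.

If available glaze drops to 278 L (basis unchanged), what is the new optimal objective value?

2614

Binding: glaze and clay. Non-binding: labor (19 unused), kiln (16 unused).
Slack constraints have shadow price 0 (complementary slackness).
Dual feasibility on the basic columns requires 5·y_glaze + 6·y_clay = 49, 6·y_glaze + 6·y_clay = 54.
This yields shadow prices y_glaze = 5, y_clay = 4.
Δz = y_glaze·Δb = 5 × (-2) = -10, so new z* = 2624 − 10 = 2614.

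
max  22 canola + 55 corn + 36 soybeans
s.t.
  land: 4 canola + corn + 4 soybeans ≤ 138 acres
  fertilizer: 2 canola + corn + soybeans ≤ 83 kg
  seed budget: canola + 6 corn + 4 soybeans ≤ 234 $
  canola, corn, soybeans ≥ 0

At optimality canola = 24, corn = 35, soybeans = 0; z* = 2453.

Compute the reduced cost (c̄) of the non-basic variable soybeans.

At the optimum: land uses 131 of 138 (slack = 7); fertilizer uses 83 of 83 (binding); seed budget uses 234 of 234 (binding).
By complementary slackness, y = 0 for the non-binding constraint.
From A_Bᵀ y = c: 2·y_fertilizer + 1·y_seed budget = 22; 1·y_fertilizer + 6·y_seed budget = 55.
→ y_fertilizer = 7 and y_seed budget = 8.
Reduced cost of soybeans: c₃ − yᵀa₃ = 36 − (7·1 + 8·4) = 36 − 39 = -3.

-3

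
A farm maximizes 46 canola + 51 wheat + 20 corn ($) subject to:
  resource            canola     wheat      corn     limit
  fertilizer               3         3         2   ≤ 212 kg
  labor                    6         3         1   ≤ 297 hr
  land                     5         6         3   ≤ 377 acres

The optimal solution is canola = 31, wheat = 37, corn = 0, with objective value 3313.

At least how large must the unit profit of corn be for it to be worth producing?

25

Check each constraint at x*: fertilizer 204/212 (slack 8); labor 297/297 (tight); land 377/377 (tight).
Since fertilizer is not tight, its dual is 0.
The binding rows give the dual system: 6·y_labor + 5·y_land = 46 and 3·y_labor + 6·y_land = 51.
→ y_labor = 1 and y_land = 8.
corn enters the basis when its profit ≥ yᵀa₃ = 1·1 + 8·3 = 25.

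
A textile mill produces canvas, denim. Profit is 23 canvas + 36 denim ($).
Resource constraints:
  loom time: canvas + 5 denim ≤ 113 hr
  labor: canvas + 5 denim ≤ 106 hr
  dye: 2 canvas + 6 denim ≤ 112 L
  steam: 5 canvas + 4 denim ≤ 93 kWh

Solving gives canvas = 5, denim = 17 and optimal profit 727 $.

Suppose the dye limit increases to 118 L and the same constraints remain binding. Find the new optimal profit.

At the optimum: loom time uses 90 of 113 (slack = 23); labor uses 90 of 106 (slack = 16); dye uses 112 of 112 (binding); steam uses 93 of 93 (binding).
By complementary slackness, y = 0 for the non-binding constraints.
From A_Bᵀ y = c: 2·y_dye + 5·y_steam = 23; 6·y_dye + 4·y_steam = 36.
→ y_dye = 4 and y_steam = 3.
Δz = y_dye·Δb = 4 × (6) = 24, so new z* = 727 + 24 = 751.

751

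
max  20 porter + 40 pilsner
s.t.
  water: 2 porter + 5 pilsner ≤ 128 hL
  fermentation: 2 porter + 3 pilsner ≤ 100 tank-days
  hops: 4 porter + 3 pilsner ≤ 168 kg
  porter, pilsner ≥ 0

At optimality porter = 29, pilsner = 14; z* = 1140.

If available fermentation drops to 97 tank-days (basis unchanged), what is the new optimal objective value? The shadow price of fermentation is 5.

1125

Δb = -3, so new z* = 1140 + (5)·(-3) = 1140 − 15 = 1125.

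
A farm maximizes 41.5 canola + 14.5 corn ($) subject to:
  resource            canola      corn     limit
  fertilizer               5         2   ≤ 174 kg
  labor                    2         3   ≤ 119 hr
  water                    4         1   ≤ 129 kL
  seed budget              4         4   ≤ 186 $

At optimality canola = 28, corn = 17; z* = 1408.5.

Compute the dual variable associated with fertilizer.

Check each constraint at x*: fertilizer 174/174 (tight); labor 107/119 (slack 12); water 129/129 (tight); seed budget 180/186 (slack 6).
Since labor, seed budget are not tight, their duals are 0.
From A_Bᵀ y = c: 5·y_fertilizer + 4·y_water = 41.5; 2·y_fertilizer + 1·y_water = 14.5.
Solving: y_fertilizer = 5.5, y_water = 3.5.
Shadow price of fertilizer = 5.5.

5.5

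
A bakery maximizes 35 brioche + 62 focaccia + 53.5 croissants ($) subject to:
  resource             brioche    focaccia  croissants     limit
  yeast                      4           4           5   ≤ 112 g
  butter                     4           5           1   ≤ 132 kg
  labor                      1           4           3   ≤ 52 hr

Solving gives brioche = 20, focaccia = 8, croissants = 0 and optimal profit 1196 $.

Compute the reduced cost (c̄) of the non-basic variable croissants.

At the optimum: yeast uses 112 of 112 (binding); butter uses 120 of 132 (slack = 12); labor uses 52 of 52 (binding).
Slack constraints have shadow price 0 (complementary slackness).
Dual feasibility on the basic columns requires 4·y_yeast + 1·y_labor = 35, 4·y_yeast + 4·y_labor = 62.
This yields shadow prices y_yeast = 6.5, y_labor = 9.
Reduced cost of croissants: c₃ − yᵀa₃ = 53.5 − (6.5·5 + 9·3) = 53.5 − 59.5 = -6.

-6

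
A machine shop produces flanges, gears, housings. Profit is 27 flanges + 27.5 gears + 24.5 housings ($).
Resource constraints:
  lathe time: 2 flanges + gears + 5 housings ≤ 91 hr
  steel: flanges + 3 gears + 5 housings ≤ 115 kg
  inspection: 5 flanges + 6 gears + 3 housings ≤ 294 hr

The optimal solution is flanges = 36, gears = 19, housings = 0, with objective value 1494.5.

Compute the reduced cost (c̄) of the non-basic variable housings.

Binding: lathe time and inspection. Non-binding: steel (22 unused).
Slack constraints have shadow price 0 (complementary slackness).
The binding rows give the dual system: 2·y_lathe time + 5·y_inspection = 27 and 1·y_lathe time + 6·y_inspection = 27.5.
→ y_lathe time = 3.5 and y_inspection = 4.
Reduced cost of housings: c₃ − yᵀa₃ = 24.5 − (3.5·5 + 4·3) = 24.5 − 29.5 = -5.

-5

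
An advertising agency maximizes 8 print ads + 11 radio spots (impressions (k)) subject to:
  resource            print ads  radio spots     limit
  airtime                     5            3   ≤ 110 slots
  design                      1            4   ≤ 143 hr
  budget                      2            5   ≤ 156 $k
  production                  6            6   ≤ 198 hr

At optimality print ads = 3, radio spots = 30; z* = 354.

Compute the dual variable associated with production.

1

Binding: budget and production. Non-binding: airtime (5 unused), design (20 unused).
Slack constraints have shadow price 0 (complementary slackness).
Dual feasibility on the basic columns requires 2·y_budget + 6·y_production = 8, 5·y_budget + 6·y_production = 11.
Solving: y_budget = 1, y_production = 1.
Shadow price of production = 1.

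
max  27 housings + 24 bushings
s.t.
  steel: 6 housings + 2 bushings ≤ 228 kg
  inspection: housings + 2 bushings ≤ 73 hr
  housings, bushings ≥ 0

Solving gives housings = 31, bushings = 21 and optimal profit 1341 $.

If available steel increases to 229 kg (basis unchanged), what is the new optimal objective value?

Both steel and inspection are binding at x*.
Dual feasibility on the basic columns requires 6·y_steel + 1·y_inspection = 27, 2·y_steel + 2·y_inspection = 24.
This yields shadow prices y_steel = 3, y_inspection = 9.
Δz = y_steel·Δb = 3 × (1) = 3, so new z* = 1341 + 3 = 1344.

1344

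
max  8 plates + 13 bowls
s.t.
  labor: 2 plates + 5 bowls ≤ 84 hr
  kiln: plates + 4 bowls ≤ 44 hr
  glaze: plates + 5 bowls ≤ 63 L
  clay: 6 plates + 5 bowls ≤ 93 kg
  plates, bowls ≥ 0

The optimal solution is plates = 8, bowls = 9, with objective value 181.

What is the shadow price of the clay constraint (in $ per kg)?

1

Check each constraint at x*: labor 61/84 (slack 23); kiln 44/44 (tight); glaze 53/63 (slack 10); clay 93/93 (tight).
By complementary slackness, y = 0 for the non-binding constraints.
From A_Bᵀ y = c: 1·y_kiln + 6·y_clay = 8; 4·y_kiln + 5·y_clay = 13.
Solving: y_kiln = 2, y_clay = 1.
Shadow price of clay = 1.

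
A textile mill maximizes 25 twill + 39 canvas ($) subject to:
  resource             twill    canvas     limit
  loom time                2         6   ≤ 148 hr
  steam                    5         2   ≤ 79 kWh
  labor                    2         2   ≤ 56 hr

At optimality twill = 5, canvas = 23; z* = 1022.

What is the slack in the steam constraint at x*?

8

steam used = 5·5 + 2·23 = 71; slack = 79 − 71 = 8.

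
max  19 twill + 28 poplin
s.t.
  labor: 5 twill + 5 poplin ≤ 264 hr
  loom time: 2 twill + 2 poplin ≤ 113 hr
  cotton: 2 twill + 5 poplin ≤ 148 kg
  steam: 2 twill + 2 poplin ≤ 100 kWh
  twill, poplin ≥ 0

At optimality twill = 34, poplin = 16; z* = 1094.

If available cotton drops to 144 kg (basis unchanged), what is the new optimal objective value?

1082

Binding: cotton and steam. Non-binding: labor (14 unused), loom time (13 unused).
By complementary slackness, y = 0 for the non-binding constraints.
The binding rows give the dual system: 2·y_cotton + 2·y_steam = 19 and 5·y_cotton + 2·y_steam = 28.
→ y_cotton = 3 and y_steam = 6.5.
Δz = y_cotton·Δb = 3 × (-4) = -12, so new z* = 1094 − 12 = 1082.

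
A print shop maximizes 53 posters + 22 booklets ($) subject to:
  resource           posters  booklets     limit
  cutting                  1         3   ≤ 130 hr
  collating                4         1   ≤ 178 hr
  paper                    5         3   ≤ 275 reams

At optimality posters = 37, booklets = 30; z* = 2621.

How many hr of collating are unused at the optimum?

0

collating used = 4·37 + 1·30 = 178; slack = 178 − 178 = 0.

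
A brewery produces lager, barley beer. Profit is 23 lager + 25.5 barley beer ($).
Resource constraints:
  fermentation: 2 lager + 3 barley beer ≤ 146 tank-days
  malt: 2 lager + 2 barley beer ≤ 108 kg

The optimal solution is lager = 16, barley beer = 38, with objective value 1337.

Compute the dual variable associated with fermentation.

Check each constraint at x*: fermentation 146/146 (tight); malt 108/108 (tight).
Dual feasibility on the basic columns requires 2·y_fermentation + 2·y_malt = 23, 3·y_fermentation + 2·y_malt = 25.5.
This yields shadow prices y_fermentation = 2.5, y_malt = 9.
Shadow price of fermentation = 2.5.

2.5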